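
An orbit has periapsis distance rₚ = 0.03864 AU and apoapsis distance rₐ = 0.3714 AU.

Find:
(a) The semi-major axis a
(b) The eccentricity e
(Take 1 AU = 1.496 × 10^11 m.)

Convert to SI: rₚ = 0.03864 AU = 5.78054e+09 m; rₐ = 0.3714 AU = 5.55614e+10 m.
(a) a = (rₚ + rₐ) / 2 = (5.78054e+09 + 5.55614e+10) / 2 ≈ 3.067e+10 m = 0.205 AU.
(b) e = (rₐ − rₚ) / (rₐ + rₚ) = (5.55614e+10 − 5.78054e+09) / (5.55614e+10 + 5.78054e+09) ≈ 0.8115.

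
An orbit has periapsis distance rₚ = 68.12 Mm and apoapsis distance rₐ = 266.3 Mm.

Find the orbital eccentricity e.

Convert to SI: rₚ = 68.12 Mm = 6.812e+07 m; rₐ = 266.3 Mm = 2.663e+08 m.
e = (rₐ − rₚ) / (rₐ + rₚ).
e = (2.663e+08 − 6.812e+07) / (2.663e+08 + 6.812e+07) = 1.9818e+08 / 3.3442e+08 ≈ 0.5926.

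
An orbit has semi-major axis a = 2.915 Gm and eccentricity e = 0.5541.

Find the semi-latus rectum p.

Convert to SI: a = 2.915 Gm = 2.915e+09 m.
p = a (1 − e²).
p = 2.915e+09 · (1 − (0.5541)²) = 2.915e+09 · 0.692973 ≈ 2.02e+09 m = 2.02 Gm.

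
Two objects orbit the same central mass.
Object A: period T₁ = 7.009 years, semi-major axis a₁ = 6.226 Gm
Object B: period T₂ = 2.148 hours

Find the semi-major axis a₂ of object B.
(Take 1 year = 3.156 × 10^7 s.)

Convert to SI: T₁ = 7.009 years = 2.21204e+08 s; a₁ = 6.226 Gm = 6.226e+09 m; T₂ = 2.148 hours = 7732.8 s.
Kepler's third law: (T₁/T₂)² = (a₁/a₂)³ ⇒ a₂ = a₁ · (T₂/T₁)^(2/3).
T₂/T₁ = 7732.8 / 2.21204e+08 = 3.49578e-05.
a₂ = 6.226e+09 · (3.49578e-05)^(2/3) m ≈ 6.656e+06 m = 6.656 Mm.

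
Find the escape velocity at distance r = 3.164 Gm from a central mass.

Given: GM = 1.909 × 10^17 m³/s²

Convert to SI: r = 3.164 Gm = 3.164e+09 m.
Escape velocity comes from setting total energy to zero: ½v² − GM/r = 0 ⇒ v_esc = √(2GM / r).
v_esc = √(2 · 1.909e+17 / 3.164e+09) m/s ≈ 1.098e+04 m/s = 10.98 km/s.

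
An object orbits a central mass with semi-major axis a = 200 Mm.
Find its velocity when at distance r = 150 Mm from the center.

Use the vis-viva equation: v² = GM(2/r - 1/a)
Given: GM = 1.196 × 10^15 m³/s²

Convert to SI: a = 200 Mm = 2e+08 m; r = 150 Mm = 1.5e+08 m.
Vis-viva: v = √(GM · (2/r − 1/a)).
2/r − 1/a = 2/1.5e+08 − 1/2e+08 = 8.33333e-09 m⁻¹.
v = √(1.196e+15 · 8.33333e-09) m/s ≈ 3157 m/s = 3.157 km/s.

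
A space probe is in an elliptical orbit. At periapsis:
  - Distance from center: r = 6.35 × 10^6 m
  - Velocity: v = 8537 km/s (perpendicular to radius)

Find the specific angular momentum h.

Convert to SI: v = 8537 km/s = 8.537e+06 m/s.
With v perpendicular to r, h = r · v.
h = 6.35e+06 · 8.537e+06 m²/s ≈ 5.421e+13 m²/s.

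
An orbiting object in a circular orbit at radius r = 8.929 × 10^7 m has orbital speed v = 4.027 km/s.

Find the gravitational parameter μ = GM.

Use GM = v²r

Convert to SI: v = 4.027 km/s = 4027 m/s.
For a circular orbit v² = GM/r, so GM = v² · r.
GM = (4027)² · 8.929e+07 m³/s² ≈ 1.448e+15 m³/s² = 1.448 × 10^15 m³/s².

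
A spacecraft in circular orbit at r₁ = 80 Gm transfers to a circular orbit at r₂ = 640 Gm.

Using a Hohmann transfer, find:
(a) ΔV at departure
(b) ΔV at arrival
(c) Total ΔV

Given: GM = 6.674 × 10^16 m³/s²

Convert to SI: r₁ = 80 Gm = 8e+10 m; r₂ = 640 Gm = 6.4e+11 m.
Transfer semi-major axis: a_t = (r₁ + r₂)/2 = (8e+10 + 6.4e+11)/2 = 3.6e+11 m.
Circular speeds: v₁ = √(GM/r₁) = 913.373 m/s, v₂ = √(GM/r₂) = 322.926 m/s.
Transfer speeds (vis-viva v² = GM(2/r − 1/a_t)): v₁ᵗ = 1217.83 m/s, v₂ᵗ = 152.229 m/s.
(a) ΔV₁ = |v₁ᵗ − v₁| ≈ 304.5 m/s = 304.5 m/s.
(b) ΔV₂ = |v₂ − v₂ᵗ| ≈ 170.7 m/s = 170.7 m/s.
(c) ΔV_total = ΔV₁ + ΔV₂ ≈ 475.2 m/s = 475.2 m/s.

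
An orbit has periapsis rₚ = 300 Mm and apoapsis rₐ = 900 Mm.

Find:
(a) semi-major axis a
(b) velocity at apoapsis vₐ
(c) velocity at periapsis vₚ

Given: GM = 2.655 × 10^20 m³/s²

Convert to SI: rₚ = 300 Mm = 3e+08 m; rₐ = 900 Mm = 9e+08 m.
(a) a = (rₚ + rₐ)/2 = (3e+08 + 9e+08)/2 ≈ 6e+08 m
(b) With a = (rₚ + rₐ)/2 = 6e+08 m, vₐ = √(GM (2/rₐ − 1/a)) = √(2.655e+20 · (2/9e+08 − 1/6e+08)) m/s ≈ 3.841e+05 m/s
(c) With a = (rₚ + rₐ)/2 = 6e+08 m, vₚ = √(GM (2/rₚ − 1/a)) = √(2.655e+20 · (2/3e+08 − 1/6e+08)) m/s ≈ 1.152e+06 m/s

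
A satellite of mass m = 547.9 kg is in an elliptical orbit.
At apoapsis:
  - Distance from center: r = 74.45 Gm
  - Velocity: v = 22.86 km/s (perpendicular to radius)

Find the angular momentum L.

Convert to SI: r = 74.45 Gm = 7.445e+10 m; v = 22.86 km/s = 22860 m/s.
Since v is perpendicular to r, L = m · v · r.
L = 547.9 · 22860 · 7.445e+10 kg·m²/s ≈ 9.325e+17 kg·m²/s.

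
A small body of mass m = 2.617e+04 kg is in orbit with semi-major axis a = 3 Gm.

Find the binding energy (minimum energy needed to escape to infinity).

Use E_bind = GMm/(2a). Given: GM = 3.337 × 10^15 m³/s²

Convert to SI: a = 3 Gm = 3e+09 m.
Total orbital energy is E = −GMm/(2a); binding energy is E_bind = −E = GMm/(2a).
E_bind = 3.337e+15 · 2.617e+04 / (2 · 3e+09) J ≈ 1.455e+10 J = 14.55 GJ.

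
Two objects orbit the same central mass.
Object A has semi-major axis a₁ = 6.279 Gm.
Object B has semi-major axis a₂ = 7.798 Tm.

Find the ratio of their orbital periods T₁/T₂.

Convert to SI: a₁ = 6.279 Gm = 6.279e+09 m; a₂ = 7.798 Tm = 7.798e+12 m.
From Kepler's third law, (T₁/T₂)² = (a₁/a₂)³, so T₁/T₂ = (a₁/a₂)^(3/2).
a₁/a₂ = 6.279e+09 / 7.798e+12 = 0.000805206.
T₁/T₂ = (0.000805206)^(3/2) ≈ 2.285e-05.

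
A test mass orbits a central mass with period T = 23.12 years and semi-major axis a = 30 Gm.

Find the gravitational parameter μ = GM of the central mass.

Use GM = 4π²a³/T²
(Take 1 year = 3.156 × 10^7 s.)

Convert to SI: T = 23.12 years = 7.29667e+08 s; a = 30 Gm = 3e+10 m.
GM = 4π² · a³ / T².
GM = 4π² · (3e+10)³ / (7.29667e+08)² m³/s² ≈ 2.002e+15 m³/s² = 2.002 × 10^15 m³/s².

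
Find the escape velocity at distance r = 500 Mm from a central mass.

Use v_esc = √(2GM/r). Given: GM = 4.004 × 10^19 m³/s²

Convert to SI: r = 500 Mm = 5e+08 m.
Escape velocity comes from setting total energy to zero: ½v² − GM/r = 0 ⇒ v_esc = √(2GM / r).
v_esc = √(2 · 4.004e+19 / 5e+08) m/s ≈ 4.002e+05 m/s = 400.2 km/s.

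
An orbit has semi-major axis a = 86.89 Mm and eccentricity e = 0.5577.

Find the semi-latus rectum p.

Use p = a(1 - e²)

Convert to SI: a = 86.89 Mm = 8.689e+07 m.
p = a (1 − e²).
p = 8.689e+07 · (1 − (0.5577)²) = 8.689e+07 · 0.688971 ≈ 5.986e+07 m = 59.86 Mm.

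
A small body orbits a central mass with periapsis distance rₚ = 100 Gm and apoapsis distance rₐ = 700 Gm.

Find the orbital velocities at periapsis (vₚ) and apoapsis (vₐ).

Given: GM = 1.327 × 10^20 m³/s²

Convert to SI: rₚ = 100 Gm = 1e+11 m; rₐ = 700 Gm = 7e+11 m.
Use the vis-viva equation v² = GM(2/r − 1/a) with a = (rₚ + rₐ)/2 = (1e+11 + 7e+11)/2 = 4e+11 m.
vₚ = √(GM · (2/rₚ − 1/a)) = √(1.327e+20 · (2/1e+11 − 1/4e+11)) m/s ≈ 4.819e+04 m/s = 48.19 km/s.
vₐ = √(GM · (2/rₐ − 1/a)) = √(1.327e+20 · (2/7e+11 − 1/4e+11)) m/s ≈ 6884 m/s = 6.884 km/s.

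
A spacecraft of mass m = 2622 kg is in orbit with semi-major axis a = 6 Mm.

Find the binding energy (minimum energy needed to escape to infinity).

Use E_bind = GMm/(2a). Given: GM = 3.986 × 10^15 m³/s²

Convert to SI: a = 6 Mm = 6e+06 m.
Total orbital energy is E = −GMm/(2a); binding energy is E_bind = −E = GMm/(2a).
E_bind = 3.986e+15 · 2622 / (2 · 6e+06) J ≈ 8.709e+11 J = 870.9 GJ.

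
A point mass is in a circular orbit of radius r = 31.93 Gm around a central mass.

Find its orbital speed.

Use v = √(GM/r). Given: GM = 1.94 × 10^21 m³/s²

Convert to SI: r = 31.93 Gm = 3.193e+10 m.
For a circular orbit, gravity supplies the centripetal force, so v = √(GM / r).
v = √(1.94e+21 / 3.193e+10) m/s ≈ 2.465e+05 m/s = 246.5 km/s.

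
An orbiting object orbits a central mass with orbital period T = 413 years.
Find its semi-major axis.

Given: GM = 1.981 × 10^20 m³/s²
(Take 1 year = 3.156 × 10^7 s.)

Convert to SI: T = 413 years = 1.30343e+10 s.
Invert Kepler's third law: a = (GM · T² / (4π²))^(1/3).
Substituting T = 1.30343e+10 s and GM = 1.981e+20 m³/s²:
a = (1.981e+20 · (1.30343e+10)² / (4π²))^(1/3) m
a ≈ 9.482e+12 m = 9.482 Tm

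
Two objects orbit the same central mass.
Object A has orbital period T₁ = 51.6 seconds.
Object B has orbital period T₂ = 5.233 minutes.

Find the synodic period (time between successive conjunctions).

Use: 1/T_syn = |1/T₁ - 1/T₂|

Convert to SI: T₂ = 5.233 minutes = 313.98 s.
T_syn = |T₁ · T₂ / (T₁ − T₂)|.
T_syn = |51.6 · 313.98 / (51.6 − 313.98)| s ≈ 61.75 s = 1.029 minutes.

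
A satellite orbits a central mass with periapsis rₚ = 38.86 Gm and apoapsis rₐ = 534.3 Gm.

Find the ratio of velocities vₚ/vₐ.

Convert to SI: rₚ = 38.86 Gm = 3.886e+10 m; rₐ = 534.3 Gm = 5.343e+11 m.
Conservation of angular momentum gives rₚvₚ = rₐvₐ, so vₚ/vₐ = rₐ/rₚ.
vₚ/vₐ = 5.343e+11 / 3.886e+10 ≈ 13.75.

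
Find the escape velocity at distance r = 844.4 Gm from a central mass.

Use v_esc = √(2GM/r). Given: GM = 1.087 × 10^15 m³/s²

Convert to SI: r = 844.4 Gm = 8.444e+11 m.
Escape velocity comes from setting total energy to zero: ½v² − GM/r = 0 ⇒ v_esc = √(2GM / r).
v_esc = √(2 · 1.087e+15 / 8.444e+11) m/s ≈ 50.74 m/s = 50.74 m/s.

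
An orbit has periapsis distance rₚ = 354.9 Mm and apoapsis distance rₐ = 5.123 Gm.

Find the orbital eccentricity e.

Convert to SI: rₚ = 354.9 Mm = 3.549e+08 m; rₐ = 5.123 Gm = 5.123e+09 m.
e = (rₐ − rₚ) / (rₐ + rₚ).
e = (5.123e+09 − 3.549e+08) / (5.123e+09 + 3.549e+08) = 4.7681e+09 / 5.4779e+09 ≈ 0.8704.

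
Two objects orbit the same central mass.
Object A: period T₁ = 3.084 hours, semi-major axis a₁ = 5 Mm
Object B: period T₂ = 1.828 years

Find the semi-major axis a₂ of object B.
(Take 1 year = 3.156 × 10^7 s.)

Convert to SI: T₁ = 3.084 hours = 11102.4 s; a₁ = 5 Mm = 5e+06 m; T₂ = 1.828 years = 5.76917e+07 s.
Kepler's third law: (T₁/T₂)² = (a₁/a₂)³ ⇒ a₂ = a₁ · (T₂/T₁)^(2/3).
T₂/T₁ = 5.76917e+07 / 11102.4 = 5196.33.
a₂ = 5e+06 · (5196.33)^(2/3) m ≈ 1.5e+09 m = 1.5 Gm.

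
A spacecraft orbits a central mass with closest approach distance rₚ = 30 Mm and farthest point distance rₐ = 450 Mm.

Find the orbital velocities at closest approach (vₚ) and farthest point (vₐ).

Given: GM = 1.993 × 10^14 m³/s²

Convert to SI: rₚ = 30 Mm = 3e+07 m; rₐ = 450 Mm = 4.5e+08 m.
Use the vis-viva equation v² = GM(2/r − 1/a) with a = (rₚ + rₐ)/2 = (3e+07 + 4.5e+08)/2 = 2.4e+08 m.
vₚ = √(GM · (2/rₚ − 1/a)) = √(1.993e+14 · (2/3e+07 − 1/2.4e+08)) m/s ≈ 3529 m/s = 3.529 km/s.
vₐ = √(GM · (2/rₐ − 1/a)) = √(1.993e+14 · (2/4.5e+08 − 1/2.4e+08)) m/s ≈ 235.3 m/s = 235.3 m/s.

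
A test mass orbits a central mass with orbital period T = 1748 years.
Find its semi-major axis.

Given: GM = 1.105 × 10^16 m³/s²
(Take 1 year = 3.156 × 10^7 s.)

Convert to SI: T = 1748 years = 5.51669e+10 s.
Invert Kepler's third law: a = (GM · T² / (4π²))^(1/3).
Substituting T = 5.51669e+10 s and GM = 1.105e+16 m³/s²:
a = (1.105e+16 · (5.51669e+10)² / (4π²))^(1/3) m
a ≈ 9.48e+11 m = 948 Gm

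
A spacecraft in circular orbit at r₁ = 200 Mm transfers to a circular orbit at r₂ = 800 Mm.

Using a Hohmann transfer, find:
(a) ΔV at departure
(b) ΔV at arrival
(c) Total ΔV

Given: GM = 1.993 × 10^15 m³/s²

Convert to SI: r₁ = 200 Mm = 2e+08 m; r₂ = 800 Mm = 8e+08 m.
Transfer semi-major axis: a_t = (r₁ + r₂)/2 = (2e+08 + 8e+08)/2 = 5e+08 m.
Circular speeds: v₁ = √(GM/r₁) = 3156.74 m/s, v₂ = √(GM/r₂) = 1578.37 m/s.
Transfer speeds (vis-viva v² = GM(2/r − 1/a_t)): v₁ᵗ = 3992.99 m/s, v₂ᵗ = 998.248 m/s.
(a) ΔV₁ = |v₁ᵗ − v₁| ≈ 836.3 m/s = 836.3 m/s.
(b) ΔV₂ = |v₂ − v₂ᵗ| ≈ 580.1 m/s = 580.1 m/s.
(c) ΔV_total = ΔV₁ + ΔV₂ ≈ 1416 m/s = 1.416 km/s.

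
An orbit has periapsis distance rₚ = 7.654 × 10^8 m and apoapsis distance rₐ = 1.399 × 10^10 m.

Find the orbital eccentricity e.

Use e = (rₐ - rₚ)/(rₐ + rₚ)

e = (rₐ − rₚ) / (rₐ + rₚ).
e = (1.399e+10 − 7.654e+08) / (1.399e+10 + 7.654e+08) = 1.32246e+10 / 1.47554e+10 ≈ 0.8963.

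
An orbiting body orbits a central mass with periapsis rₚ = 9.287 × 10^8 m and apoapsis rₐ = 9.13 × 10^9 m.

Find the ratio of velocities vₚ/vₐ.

Conservation of angular momentum gives rₚvₚ = rₐvₐ, so vₚ/vₐ = rₐ/rₚ.
vₚ/vₐ = 9.13e+09 / 9.287e+08 ≈ 9.831.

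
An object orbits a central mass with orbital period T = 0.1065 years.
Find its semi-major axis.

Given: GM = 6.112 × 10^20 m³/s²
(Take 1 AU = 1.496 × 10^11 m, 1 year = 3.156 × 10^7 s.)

Convert to SI: T = 0.1065 years = 3.36114e+06 s.
Invert Kepler's third law: a = (GM · T² / (4π²))^(1/3).
Substituting T = 3.36114e+06 s and GM = 6.112e+20 m³/s²:
a = (6.112e+20 · (3.36114e+06)² / (4π²))^(1/3) m
a ≈ 5.592e+10 m = 0.3738 AU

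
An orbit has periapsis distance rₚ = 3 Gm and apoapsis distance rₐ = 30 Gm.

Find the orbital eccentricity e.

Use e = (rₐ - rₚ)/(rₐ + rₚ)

Convert to SI: rₚ = 3 Gm = 3e+09 m; rₐ = 30 Gm = 3e+10 m.
e = (rₐ − rₚ) / (rₐ + rₚ).
e = (3e+10 − 3e+09) / (3e+10 + 3e+09) = 2.7e+10 / 3.3e+10 ≈ 0.8182.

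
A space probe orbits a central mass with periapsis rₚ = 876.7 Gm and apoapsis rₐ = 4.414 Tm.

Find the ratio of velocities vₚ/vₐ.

Convert to SI: rₚ = 876.7 Gm = 8.767e+11 m; rₐ = 4.414 Tm = 4.414e+12 m.
Conservation of angular momentum gives rₚvₚ = rₐvₐ, so vₚ/vₐ = rₐ/rₚ.
vₚ/vₐ = 4.414e+12 / 8.767e+11 ≈ 5.035.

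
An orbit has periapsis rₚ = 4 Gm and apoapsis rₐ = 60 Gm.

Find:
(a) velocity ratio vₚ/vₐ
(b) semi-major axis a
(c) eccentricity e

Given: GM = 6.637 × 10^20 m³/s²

Convert to SI: rₚ = 4 Gm = 4e+09 m; rₐ = 60 Gm = 6e+10 m.
(a) Conservation of angular momentum (rₚvₚ = rₐvₐ) gives vₚ/vₐ = rₐ/rₚ = 6e+10/4e+09 ≈ 15
(b) a = (rₚ + rₐ)/2 = (4e+09 + 6e+10)/2 ≈ 3.2e+10 m
(c) e = (rₐ − rₚ)/(rₐ + rₚ) = (6e+10 − 4e+09)/(6e+10 + 4e+09) ≈ 0.875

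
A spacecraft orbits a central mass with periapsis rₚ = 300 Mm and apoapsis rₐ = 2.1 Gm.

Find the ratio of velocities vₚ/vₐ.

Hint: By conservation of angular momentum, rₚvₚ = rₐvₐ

Convert to SI: rₚ = 300 Mm = 3e+08 m; rₐ = 2.1 Gm = 2.1e+09 m.
Conservation of angular momentum gives rₚvₚ = rₐvₐ, so vₚ/vₐ = rₐ/rₚ.
vₚ/vₐ = 2.1e+09 / 3e+08 ≈ 7.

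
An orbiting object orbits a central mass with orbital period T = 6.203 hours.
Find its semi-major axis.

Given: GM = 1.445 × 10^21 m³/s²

Convert to SI: T = 6.203 hours = 22330.8 s.
Invert Kepler's third law: a = (GM · T² / (4π²))^(1/3).
Substituting T = 22330.8 s and GM = 1.445e+21 m³/s²:
a = (1.445e+21 · (22330.8)² / (4π²))^(1/3) m
a ≈ 2.633e+09 m = 2.633 × 10^9 m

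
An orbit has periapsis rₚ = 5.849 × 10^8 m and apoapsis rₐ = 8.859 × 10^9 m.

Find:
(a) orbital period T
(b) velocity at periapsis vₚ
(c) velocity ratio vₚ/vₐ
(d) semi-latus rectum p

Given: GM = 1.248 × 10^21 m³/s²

(a) With a = (rₚ + rₐ)/2 = 4.72195e+09 m, T = 2π √(a³/GM) = 2π √((4.72195e+09)³/1.248e+21) s ≈ 5.771e+04 s
(b) With a = (rₚ + rₐ)/2 = 4.72195e+09 m, vₚ = √(GM (2/rₚ − 1/a)) = √(1.248e+21 · (2/5.849e+08 − 1/4.72195e+09)) m/s ≈ 2.001e+06 m/s
(c) Conservation of angular momentum (rₚvₚ = rₐvₐ) gives vₚ/vₐ = rₐ/rₚ = 8.859e+09/5.849e+08 ≈ 15.15
(d) From a = (rₚ + rₐ)/2 = 4.72195e+09 m and e = (rₐ − rₚ)/(rₐ + rₚ) = 0.876132, p = a(1 − e²) = 4.72195e+09 · (1 − (0.876132)²) ≈ 1.097e+09 m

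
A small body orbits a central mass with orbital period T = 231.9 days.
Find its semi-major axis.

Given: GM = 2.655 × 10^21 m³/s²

Convert to SI: T = 231.9 days = 2.00362e+07 s.
Invert Kepler's third law: a = (GM · T² / (4π²))^(1/3).
Substituting T = 2.00362e+07 s and GM = 2.655e+21 m³/s²:
a = (2.655e+21 · (2.00362e+07)² / (4π²))^(1/3) m
a ≈ 3e+11 m = 300 Gm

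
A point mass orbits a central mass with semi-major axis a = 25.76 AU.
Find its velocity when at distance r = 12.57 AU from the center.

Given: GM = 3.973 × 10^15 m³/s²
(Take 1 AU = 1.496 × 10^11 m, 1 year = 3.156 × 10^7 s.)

Convert to SI: a = 25.76 AU = 3.8537e+12 m; r = 12.57 AU = 1.88047e+12 m.
Vis-viva: v = √(GM · (2/r − 1/a)).
2/r − 1/a = 2/1.88047e+12 − 1/3.8537e+12 = 8.04072e-13 m⁻¹.
v = √(3.973e+15 · 8.04072e-13) m/s ≈ 56.52 m/s = 0.01192 AU/year.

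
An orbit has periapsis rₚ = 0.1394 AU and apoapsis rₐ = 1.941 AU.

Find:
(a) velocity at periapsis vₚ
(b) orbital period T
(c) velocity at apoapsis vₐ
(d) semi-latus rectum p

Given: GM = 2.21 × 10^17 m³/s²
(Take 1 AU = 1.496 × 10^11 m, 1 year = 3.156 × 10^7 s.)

Convert to SI: rₚ = 0.1394 AU = 2.08542e+10 m; rₐ = 1.941 AU = 2.90374e+11 m.
(a) With a = (rₚ + rₐ)/2 = 1.55614e+11 m, vₚ = √(GM (2/rₚ − 1/a)) = √(2.21e+17 · (2/2.08542e+10 − 1/1.55614e+11)) m/s ≈ 4447 m/s
(b) With a = (rₚ + rₐ)/2 = 1.55614e+11 m, T = 2π √(a³/GM) = 2π √((1.55614e+11)³/2.21e+17) s ≈ 8.205e+08 s
(c) With a = (rₚ + rₐ)/2 = 1.55614e+11 m, vₐ = √(GM (2/rₐ − 1/a)) = √(2.21e+17 · (2/2.90374e+11 − 1/1.55614e+11)) m/s ≈ 319.4 m/s
(d) From a = (rₚ + rₐ)/2 = 1.55614e+11 m and e = (rₐ − rₚ)/(rₐ + rₚ) = 0.865987, p = a(1 − e²) = 1.55614e+11 · (1 − (0.865987)²) ≈ 3.891e+10 m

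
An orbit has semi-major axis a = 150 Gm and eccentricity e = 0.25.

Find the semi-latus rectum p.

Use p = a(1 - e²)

Convert to SI: a = 150 Gm = 1.5e+11 m.
p = a (1 − e²).
p = 1.5e+11 · (1 − (0.25)²) = 1.5e+11 · 0.9375 ≈ 1.406e+11 m = 140.6 Gm.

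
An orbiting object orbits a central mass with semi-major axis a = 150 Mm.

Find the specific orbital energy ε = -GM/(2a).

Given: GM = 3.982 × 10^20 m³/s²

Convert to SI: a = 150 Mm = 1.5e+08 m.
ε = −GM / (2a).
ε = −3.982e+20 / (2 · 1.5e+08) J/kg ≈ -1.327e+12 J/kg = -1327 GJ/kg.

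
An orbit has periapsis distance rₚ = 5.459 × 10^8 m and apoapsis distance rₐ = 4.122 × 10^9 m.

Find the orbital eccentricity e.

e = (rₐ − rₚ) / (rₐ + rₚ).
e = (4.122e+09 − 5.459e+08) / (4.122e+09 + 5.459e+08) = 3.5761e+09 / 4.6679e+09 ≈ 0.7661.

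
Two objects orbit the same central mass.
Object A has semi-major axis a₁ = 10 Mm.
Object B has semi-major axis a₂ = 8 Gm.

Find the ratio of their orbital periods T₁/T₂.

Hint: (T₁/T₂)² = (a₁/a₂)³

Convert to SI: a₁ = 10 Mm = 1e+07 m; a₂ = 8 Gm = 8e+09 m.
From Kepler's third law, (T₁/T₂)² = (a₁/a₂)³, so T₁/T₂ = (a₁/a₂)^(3/2).
a₁/a₂ = 1e+07 / 8e+09 = 0.00125.
T₁/T₂ = (0.00125)^(3/2) ≈ 4.419e-05.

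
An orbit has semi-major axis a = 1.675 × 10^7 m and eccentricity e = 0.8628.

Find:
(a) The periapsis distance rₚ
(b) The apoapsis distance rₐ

(a) rₚ = a(1 − e) = 1.675e+07 · (1 − 0.8628) = 1.675e+07 · 0.1372 ≈ 2.298e+06 m = 2.298 × 10^6 m.
(b) rₐ = a(1 + e) = 1.675e+07 · (1 + 0.8628) = 1.675e+07 · 1.8628 ≈ 3.12e+07 m = 3.12 × 10^7 m.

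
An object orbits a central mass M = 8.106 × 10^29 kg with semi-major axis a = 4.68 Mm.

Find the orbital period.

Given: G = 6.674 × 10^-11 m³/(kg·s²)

Convert to SI: a = 4.68 Mm = 4.68e+06 m.
GM = G · M = 6.674e-11 · 8.106e+29 = 5.40994e+19 m³/s².
Kepler's third law: T = 2π √(a³ / GM).
Substituting a = 4.68e+06 m and GM = 5.40994e+19 m³/s²:
T = 2π √((4.68e+06)³ / 5.40994e+19) s
T ≈ 8.649 s = 8.649 seconds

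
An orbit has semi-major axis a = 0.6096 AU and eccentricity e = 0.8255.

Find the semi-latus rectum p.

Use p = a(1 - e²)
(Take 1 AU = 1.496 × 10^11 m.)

Convert to SI: a = 0.6096 AU = 9.11962e+10 m.
p = a (1 − e²).
p = 9.11962e+10 · (1 − (0.8255)²) = 9.11962e+10 · 0.31855 ≈ 2.905e+10 m = 0.1942 AU.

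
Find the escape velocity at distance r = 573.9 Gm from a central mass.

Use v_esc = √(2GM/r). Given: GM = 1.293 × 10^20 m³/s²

Convert to SI: r = 573.9 Gm = 5.739e+11 m.
Escape velocity comes from setting total energy to zero: ½v² − GM/r = 0 ⇒ v_esc = √(2GM / r).
v_esc = √(2 · 1.293e+20 / 5.739e+11) m/s ≈ 2.123e+04 m/s = 21.23 km/s.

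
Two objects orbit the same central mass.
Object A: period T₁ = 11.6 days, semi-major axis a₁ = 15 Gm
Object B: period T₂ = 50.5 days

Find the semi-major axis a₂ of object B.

Convert to SI: T₁ = 11.6 days = 1.00224e+06 s; a₁ = 15 Gm = 1.5e+10 m; T₂ = 50.5 days = 4.3632e+06 s.
Kepler's third law: (T₁/T₂)² = (a₁/a₂)³ ⇒ a₂ = a₁ · (T₂/T₁)^(2/3).
T₂/T₁ = 4.3632e+06 / 1.00224e+06 = 4.35345.
a₂ = 1.5e+10 · (4.35345)^(2/3) m ≈ 3.999e+10 m = 39.99 Gm.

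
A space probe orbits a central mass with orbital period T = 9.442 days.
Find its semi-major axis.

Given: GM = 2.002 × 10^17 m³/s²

Convert to SI: T = 9.442 days = 815789 s.
Invert Kepler's third law: a = (GM · T² / (4π²))^(1/3).
Substituting T = 815789 s and GM = 2.002e+17 m³/s²:
a = (2.002e+17 · (815789)² / (4π²))^(1/3) m
a ≈ 1.5e+09 m = 1.5 Gm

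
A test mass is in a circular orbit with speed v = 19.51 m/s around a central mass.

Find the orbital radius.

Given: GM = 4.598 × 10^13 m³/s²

For a circular orbit, v² = GM / r, so r = GM / v².
r = 4.598e+13 / (19.51)² m ≈ 1.208e+11 m = 1.208 × 10^11 m.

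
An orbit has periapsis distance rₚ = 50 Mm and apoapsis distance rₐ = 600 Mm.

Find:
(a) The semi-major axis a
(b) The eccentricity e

Convert to SI: rₚ = 50 Mm = 5e+07 m; rₐ = 600 Mm = 6e+08 m.
(a) a = (rₚ + rₐ) / 2 = (5e+07 + 6e+08) / 2 ≈ 3.25e+08 m = 325 Mm.
(b) e = (rₐ − rₚ) / (rₐ + rₚ) = (6e+08 − 5e+07) / (6e+08 + 5e+07) ≈ 0.8462.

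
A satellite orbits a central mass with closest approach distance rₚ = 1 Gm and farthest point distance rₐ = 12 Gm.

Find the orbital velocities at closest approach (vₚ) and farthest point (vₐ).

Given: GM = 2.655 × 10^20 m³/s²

Convert to SI: rₚ = 1 Gm = 1e+09 m; rₐ = 12 Gm = 1.2e+10 m.
Use the vis-viva equation v² = GM(2/r − 1/a) with a = (rₚ + rₐ)/2 = (1e+09 + 1.2e+10)/2 = 6.5e+09 m.
vₚ = √(GM · (2/rₚ − 1/a)) = √(2.655e+20 · (2/1e+09 − 1/6.5e+09)) m/s ≈ 7.001e+05 m/s = 700.1 km/s.
vₐ = √(GM · (2/rₐ − 1/a)) = √(2.655e+20 · (2/1.2e+10 − 1/6.5e+09)) m/s ≈ 5.834e+04 m/s = 58.34 km/s.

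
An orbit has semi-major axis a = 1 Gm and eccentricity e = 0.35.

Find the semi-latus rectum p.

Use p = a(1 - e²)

Convert to SI: a = 1 Gm = 1e+09 m.
p = a (1 − e²).
p = 1e+09 · (1 − (0.35)²) = 1e+09 · 0.8775 ≈ 8.775e+08 m = 877.5 Mm.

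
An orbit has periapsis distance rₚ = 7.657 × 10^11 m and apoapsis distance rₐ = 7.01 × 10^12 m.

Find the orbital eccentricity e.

e = (rₐ − rₚ) / (rₐ + rₚ).
e = (7.01e+12 − 7.657e+11) / (7.01e+12 + 7.657e+11) = 6.2443e+12 / 7.7757e+12 ≈ 0.8031.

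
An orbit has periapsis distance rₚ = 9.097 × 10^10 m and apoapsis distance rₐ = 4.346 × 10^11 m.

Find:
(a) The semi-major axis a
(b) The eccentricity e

(a) a = (rₚ + rₐ) / 2 = (9.097e+10 + 4.346e+11) / 2 ≈ 2.628e+11 m = 2.628 × 10^11 m.
(b) e = (rₐ − rₚ) / (rₐ + rₚ) = (4.346e+11 − 9.097e+10) / (4.346e+11 + 9.097e+10) ≈ 0.6538.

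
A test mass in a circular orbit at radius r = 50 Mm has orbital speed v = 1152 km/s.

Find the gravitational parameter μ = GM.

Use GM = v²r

Convert to SI: r = 50 Mm = 5e+07 m; v = 1152 km/s = 1.152e+06 m/s.
For a circular orbit v² = GM/r, so GM = v² · r.
GM = (1.152e+06)² · 5e+07 m³/s² ≈ 6.636e+19 m³/s² = 6.636 × 10^19 m³/s².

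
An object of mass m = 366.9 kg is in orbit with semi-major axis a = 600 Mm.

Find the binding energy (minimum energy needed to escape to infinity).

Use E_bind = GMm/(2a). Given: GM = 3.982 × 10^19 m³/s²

Convert to SI: a = 600 Mm = 6e+08 m.
Total orbital energy is E = −GMm/(2a); binding energy is E_bind = −E = GMm/(2a).
E_bind = 3.982e+19 · 366.9 / (2 · 6e+08) J ≈ 1.217e+13 J = 12.17 TJ.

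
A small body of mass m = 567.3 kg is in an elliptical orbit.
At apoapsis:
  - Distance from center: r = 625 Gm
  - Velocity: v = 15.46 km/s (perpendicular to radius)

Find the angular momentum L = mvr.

Convert to SI: r = 625 Gm = 6.25e+11 m; v = 15.46 km/s = 15460 m/s.
Since v is perpendicular to r, L = m · v · r.
L = 567.3 · 15460 · 6.25e+11 kg·m²/s ≈ 5.482e+18 kg·m²/s.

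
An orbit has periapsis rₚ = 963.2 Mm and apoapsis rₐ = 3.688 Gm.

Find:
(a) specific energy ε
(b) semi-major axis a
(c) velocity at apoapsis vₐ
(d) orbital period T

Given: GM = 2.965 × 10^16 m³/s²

Convert to SI: rₚ = 963.2 Mm = 9.632e+08 m; rₐ = 3.688 Gm = 3.688e+09 m.
(a) With a = (rₚ + rₐ)/2 = 2.3256e+09 m, ε = −GM/(2a) = −2.965e+16/(2 · 2.3256e+09) J/kg ≈ -6.375e+06 J/kg
(b) a = (rₚ + rₐ)/2 = (9.632e+08 + 3.688e+09)/2 ≈ 2.326e+09 m
(c) With a = (rₚ + rₐ)/2 = 2.3256e+09 m, vₐ = √(GM (2/rₐ − 1/a)) = √(2.965e+16 · (2/3.688e+09 − 1/2.3256e+09)) m/s ≈ 1825 m/s
(d) With a = (rₚ + rₐ)/2 = 2.3256e+09 m, T = 2π √(a³/GM) = 2π √((2.3256e+09)³/2.965e+16) s ≈ 4.092e+06 s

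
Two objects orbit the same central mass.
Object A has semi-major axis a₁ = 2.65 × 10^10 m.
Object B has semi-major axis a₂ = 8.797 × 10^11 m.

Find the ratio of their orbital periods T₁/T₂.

From Kepler's third law, (T₁/T₂)² = (a₁/a₂)³, so T₁/T₂ = (a₁/a₂)^(3/2).
a₁/a₂ = 2.65e+10 / 8.797e+11 = 0.0301239.
T₁/T₂ = (0.0301239)^(3/2) ≈ 0.005228.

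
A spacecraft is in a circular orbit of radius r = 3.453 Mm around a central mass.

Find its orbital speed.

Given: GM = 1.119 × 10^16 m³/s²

Convert to SI: r = 3.453 Mm = 3.453e+06 m.
For a circular orbit, gravity supplies the centripetal force, so v = √(GM / r).
v = √(1.119e+16 / 3.453e+06) m/s ≈ 5.693e+04 m/s = 56.93 km/s.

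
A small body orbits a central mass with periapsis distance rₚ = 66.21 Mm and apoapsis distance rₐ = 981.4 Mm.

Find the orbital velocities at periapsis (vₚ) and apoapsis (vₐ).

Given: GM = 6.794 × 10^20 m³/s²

Convert to SI: rₚ = 66.21 Mm = 6.621e+07 m; rₐ = 981.4 Mm = 9.814e+08 m.
Use the vis-viva equation v² = GM(2/r − 1/a) with a = (rₚ + rₐ)/2 = (6.621e+07 + 9.814e+08)/2 = 5.23805e+08 m.
vₚ = √(GM · (2/rₚ − 1/a)) = √(6.794e+20 · (2/6.621e+07 − 1/5.23805e+08)) m/s ≈ 4.385e+06 m/s = 4385 km/s.
vₐ = √(GM · (2/rₐ − 1/a)) = √(6.794e+20 · (2/9.814e+08 − 1/5.23805e+08)) m/s ≈ 2.958e+05 m/s = 295.8 km/s.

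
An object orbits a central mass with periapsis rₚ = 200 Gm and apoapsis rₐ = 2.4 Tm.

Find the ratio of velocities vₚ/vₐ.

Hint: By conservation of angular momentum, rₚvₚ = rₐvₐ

Convert to SI: rₚ = 200 Gm = 2e+11 m; rₐ = 2.4 Tm = 2.4e+12 m.
Conservation of angular momentum gives rₚvₚ = rₐvₐ, so vₚ/vₐ = rₐ/rₚ.
vₚ/vₐ = 2.4e+12 / 2e+11 ≈ 12.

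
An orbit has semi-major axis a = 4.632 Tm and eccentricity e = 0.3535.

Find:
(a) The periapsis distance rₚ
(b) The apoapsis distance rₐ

Convert to SI: a = 4.632 Tm = 4.632e+12 m.
(a) rₚ = a(1 − e) = 4.632e+12 · (1 − 0.3535) = 4.632e+12 · 0.6465 ≈ 2.995e+12 m = 2.995 Tm.
(b) rₐ = a(1 + e) = 4.632e+12 · (1 + 0.3535) = 4.632e+12 · 1.3535 ≈ 6.269e+12 m = 6.269 Tm.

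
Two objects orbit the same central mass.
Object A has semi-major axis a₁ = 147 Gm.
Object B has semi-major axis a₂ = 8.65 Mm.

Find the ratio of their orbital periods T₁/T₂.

Convert to SI: a₁ = 147 Gm = 1.47e+11 m; a₂ = 8.65 Mm = 8.65e+06 m.
From Kepler's third law, (T₁/T₂)² = (a₁/a₂)³, so T₁/T₂ = (a₁/a₂)^(3/2).
a₁/a₂ = 1.47e+11 / 8.65e+06 = 16994.2.
T₁/T₂ = (16994.2)^(3/2) ≈ 2.215e+06.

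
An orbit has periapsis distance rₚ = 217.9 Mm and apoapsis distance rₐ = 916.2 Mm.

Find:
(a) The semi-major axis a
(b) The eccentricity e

Convert to SI: rₚ = 217.9 Mm = 2.179e+08 m; rₐ = 916.2 Mm = 9.162e+08 m.
(a) a = (rₚ + rₐ) / 2 = (2.179e+08 + 9.162e+08) / 2 ≈ 5.67e+08 m = 567 Mm.
(b) e = (rₐ − rₚ) / (rₐ + rₚ) = (9.162e+08 − 2.179e+08) / (9.162e+08 + 2.179e+08) ≈ 0.6157.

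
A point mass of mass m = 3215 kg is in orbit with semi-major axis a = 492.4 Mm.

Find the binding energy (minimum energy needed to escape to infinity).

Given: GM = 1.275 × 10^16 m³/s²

Convert to SI: a = 492.4 Mm = 4.924e+08 m.
Total orbital energy is E = −GMm/(2a); binding energy is E_bind = −E = GMm/(2a).
E_bind = 1.275e+16 · 3215 / (2 · 4.924e+08) J ≈ 4.162e+10 J = 41.62 GJ.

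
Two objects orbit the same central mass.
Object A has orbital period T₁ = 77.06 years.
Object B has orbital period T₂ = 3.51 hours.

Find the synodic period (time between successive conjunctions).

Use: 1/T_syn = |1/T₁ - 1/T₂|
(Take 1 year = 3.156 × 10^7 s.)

Convert to SI: T₁ = 77.06 years = 2.43201e+09 s; T₂ = 3.51 hours = 12636 s.
T_syn = |T₁ · T₂ / (T₁ − T₂)|.
T_syn = |2.43201e+09 · 12636 / (2.43201e+09 − 12636)| s ≈ 1.264e+04 s = 3.51 hours.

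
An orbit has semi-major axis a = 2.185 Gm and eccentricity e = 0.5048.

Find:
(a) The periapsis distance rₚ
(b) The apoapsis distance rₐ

Convert to SI: a = 2.185 Gm = 2.185e+09 m.
(a) rₚ = a(1 − e) = 2.185e+09 · (1 − 0.5048) = 2.185e+09 · 0.4952 ≈ 1.082e+09 m = 1.082 Gm.
(b) rₐ = a(1 + e) = 2.185e+09 · (1 + 0.5048) = 2.185e+09 · 1.5048 ≈ 3.288e+09 m = 3.288 Gm.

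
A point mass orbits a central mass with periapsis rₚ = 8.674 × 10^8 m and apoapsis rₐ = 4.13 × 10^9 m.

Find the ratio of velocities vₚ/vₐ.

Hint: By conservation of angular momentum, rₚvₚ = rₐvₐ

Conservation of angular momentum gives rₚvₚ = rₐvₐ, so vₚ/vₐ = rₐ/rₚ.
vₚ/vₐ = 4.13e+09 / 8.674e+08 ≈ 4.761.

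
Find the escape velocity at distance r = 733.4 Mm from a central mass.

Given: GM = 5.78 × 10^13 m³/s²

Convert to SI: r = 733.4 Mm = 7.334e+08 m.
Escape velocity comes from setting total energy to zero: ½v² − GM/r = 0 ⇒ v_esc = √(2GM / r).
v_esc = √(2 · 5.78e+13 / 7.334e+08) m/s ≈ 397 m/s = 397 m/s.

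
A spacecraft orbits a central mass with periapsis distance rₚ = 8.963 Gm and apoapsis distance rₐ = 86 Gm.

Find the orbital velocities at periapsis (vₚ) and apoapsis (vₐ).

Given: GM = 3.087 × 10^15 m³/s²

Convert to SI: rₚ = 8.963 Gm = 8.963e+09 m; rₐ = 86 Gm = 8.6e+10 m.
Use the vis-viva equation v² = GM(2/r − 1/a) with a = (rₚ + rₐ)/2 = (8.963e+09 + 8.6e+10)/2 = 4.74815e+10 m.
vₚ = √(GM · (2/rₚ − 1/a)) = √(3.087e+15 · (2/8.963e+09 − 1/4.74815e+10)) m/s ≈ 789.8 m/s = 789.8 m/s.
vₐ = √(GM · (2/rₐ − 1/a)) = √(3.087e+15 · (2/8.6e+10 − 1/4.74815e+10)) m/s ≈ 82.32 m/s = 82.32 m/s.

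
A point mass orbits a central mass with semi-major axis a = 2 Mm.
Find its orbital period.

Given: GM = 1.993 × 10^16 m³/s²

Convert to SI: a = 2 Mm = 2e+06 m.
Kepler's third law: T = 2π √(a³ / GM).
Substituting a = 2e+06 m and GM = 1.993e+16 m³/s²:
T = 2π √((2e+06)³ / 1.993e+16) s
T ≈ 125.9 s = 2.098 minutes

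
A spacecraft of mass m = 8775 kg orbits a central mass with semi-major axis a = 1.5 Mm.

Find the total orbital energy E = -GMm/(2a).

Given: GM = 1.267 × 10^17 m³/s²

Convert to SI: a = 1.5 Mm = 1.5e+06 m.
E = −GMm / (2a).
E = −1.267e+17 · 8775 / (2 · 1.5e+06) J ≈ -3.706e+14 J = -370.6 TJ.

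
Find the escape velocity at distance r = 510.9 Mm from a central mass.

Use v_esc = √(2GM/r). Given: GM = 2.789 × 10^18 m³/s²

Convert to SI: r = 510.9 Mm = 5.109e+08 m.
Escape velocity comes from setting total energy to zero: ½v² − GM/r = 0 ⇒ v_esc = √(2GM / r).
v_esc = √(2 · 2.789e+18 / 5.109e+08) m/s ≈ 1.045e+05 m/s = 104.5 km/s.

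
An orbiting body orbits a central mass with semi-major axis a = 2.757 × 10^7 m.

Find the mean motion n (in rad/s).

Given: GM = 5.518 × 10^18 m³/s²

n = √(GM / a³).
n = √(5.518e+18 / (2.757e+07)³) rad/s ≈ 0.01623 rad/s.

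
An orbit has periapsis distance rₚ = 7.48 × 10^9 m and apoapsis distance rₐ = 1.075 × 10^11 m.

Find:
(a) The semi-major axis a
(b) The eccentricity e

(a) a = (rₚ + rₐ) / 2 = (7.48e+09 + 1.075e+11) / 2 ≈ 5.749e+10 m = 5.749 × 10^10 m.
(b) e = (rₐ − rₚ) / (rₐ + rₚ) = (1.075e+11 − 7.48e+09) / (1.075e+11 + 7.48e+09) ≈ 0.8699.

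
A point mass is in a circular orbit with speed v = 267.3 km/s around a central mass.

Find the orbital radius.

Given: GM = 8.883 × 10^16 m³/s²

Convert to SI: v = 267.3 km/s = 267300 m/s.
For a circular orbit, v² = GM / r, so r = GM / v².
r = 8.883e+16 / (267300)² m ≈ 1.243e+06 m = 1.243 × 10^6 m.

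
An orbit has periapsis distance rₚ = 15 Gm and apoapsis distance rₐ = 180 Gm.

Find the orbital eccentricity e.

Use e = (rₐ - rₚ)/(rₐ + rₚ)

Convert to SI: rₚ = 15 Gm = 1.5e+10 m; rₐ = 180 Gm = 1.8e+11 m.
e = (rₐ − rₚ) / (rₐ + rₚ).
e = (1.8e+11 − 1.5e+10) / (1.8e+11 + 1.5e+10) = 1.65e+11 / 1.95e+11 ≈ 0.8462.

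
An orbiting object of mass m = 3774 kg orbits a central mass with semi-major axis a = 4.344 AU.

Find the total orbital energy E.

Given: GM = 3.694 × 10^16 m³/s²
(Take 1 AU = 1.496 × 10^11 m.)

Convert to SI: a = 4.344 AU = 6.49862e+11 m.
E = −GMm / (2a).
E = −3.694e+16 · 3774 / (2 · 6.49862e+11) J ≈ -1.073e+08 J = -107.3 MJ.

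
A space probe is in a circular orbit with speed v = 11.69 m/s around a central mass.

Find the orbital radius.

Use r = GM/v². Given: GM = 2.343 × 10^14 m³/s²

For a circular orbit, v² = GM / r, so r = GM / v².
r = 2.343e+14 / (11.69)² m ≈ 1.715e+12 m = 1.715 × 10^12 m.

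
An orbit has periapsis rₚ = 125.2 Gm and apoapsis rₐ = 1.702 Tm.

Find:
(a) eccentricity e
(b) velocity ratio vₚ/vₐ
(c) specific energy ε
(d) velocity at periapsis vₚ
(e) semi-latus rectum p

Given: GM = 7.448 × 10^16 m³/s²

Convert to SI: rₚ = 125.2 Gm = 1.252e+11 m; rₐ = 1.702 Tm = 1.702e+12 m.
(a) e = (rₐ − rₚ)/(rₐ + rₚ) = (1.702e+12 − 1.252e+11)/(1.702e+12 + 1.252e+11) ≈ 0.863
(b) Conservation of angular momentum (rₚvₚ = rₐvₐ) gives vₚ/vₐ = rₐ/rₚ = 1.702e+12/1.252e+11 ≈ 13.59
(c) With a = (rₚ + rₐ)/2 = 9.136e+11 m, ε = −GM/(2a) = −7.448e+16/(2 · 9.136e+11) J/kg ≈ -4.076e+04 J/kg
(d) With a = (rₚ + rₐ)/2 = 9.136e+11 m, vₚ = √(GM (2/rₚ − 1/a)) = √(7.448e+16 · (2/1.252e+11 − 1/9.136e+11)) m/s ≈ 1053 m/s
(e) From a = (rₚ + rₐ)/2 = 9.136e+11 m and e = (rₐ − rₚ)/(rₐ + rₚ) = 0.86296, p = a(1 − e²) = 9.136e+11 · (1 − (0.86296)²) ≈ 2.332e+11 m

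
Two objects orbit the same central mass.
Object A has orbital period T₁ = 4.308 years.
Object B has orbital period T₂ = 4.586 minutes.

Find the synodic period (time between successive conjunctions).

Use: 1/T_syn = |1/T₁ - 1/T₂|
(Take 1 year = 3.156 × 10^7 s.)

Convert to SI: T₁ = 4.308 years = 1.3596e+08 s; T₂ = 4.586 minutes = 275.16 s.
T_syn = |T₁ · T₂ / (T₁ − T₂)|.
T_syn = |1.3596e+08 · 275.16 / (1.3596e+08 − 275.16)| s ≈ 275.2 s = 4.586 minutes.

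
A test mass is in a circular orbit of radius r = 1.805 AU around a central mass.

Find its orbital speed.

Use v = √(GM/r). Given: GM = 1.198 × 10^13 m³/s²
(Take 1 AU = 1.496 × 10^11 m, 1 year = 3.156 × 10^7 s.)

Convert to SI: r = 1.805 AU = 2.70028e+11 m.
For a circular orbit, gravity supplies the centripetal force, so v = √(GM / r).
v = √(1.198e+13 / 2.70028e+11) m/s ≈ 6.661 m/s = 0.001405 AU/year.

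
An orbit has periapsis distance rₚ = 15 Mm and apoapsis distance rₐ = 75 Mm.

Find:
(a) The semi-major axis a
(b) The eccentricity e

Convert to SI: rₚ = 15 Mm = 1.5e+07 m; rₐ = 75 Mm = 7.5e+07 m.
(a) a = (rₚ + rₐ) / 2 = (1.5e+07 + 7.5e+07) / 2 ≈ 4.5e+07 m = 45 Mm.
(b) e = (rₐ − rₚ) / (rₐ + rₚ) = (7.5e+07 − 1.5e+07) / (7.5e+07 + 1.5e+07) ≈ 0.6667.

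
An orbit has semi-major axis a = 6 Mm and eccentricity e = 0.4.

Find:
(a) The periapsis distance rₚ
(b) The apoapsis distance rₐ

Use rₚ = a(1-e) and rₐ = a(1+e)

Convert to SI: a = 6 Mm = 6e+06 m.
(a) rₚ = a(1 − e) = 6e+06 · (1 − 0.4) = 6e+06 · 0.6 ≈ 3.6e+06 m = 3.6 Mm.
(b) rₐ = a(1 + e) = 6e+06 · (1 + 0.4) = 6e+06 · 1.4 ≈ 8.4e+06 m = 8.4 Mm.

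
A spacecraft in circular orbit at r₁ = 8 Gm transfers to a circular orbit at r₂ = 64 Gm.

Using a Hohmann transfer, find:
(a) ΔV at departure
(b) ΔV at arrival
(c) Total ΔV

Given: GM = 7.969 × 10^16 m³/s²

Convert to SI: r₁ = 8 Gm = 8e+09 m; r₂ = 64 Gm = 6.4e+10 m.
Transfer semi-major axis: a_t = (r₁ + r₂)/2 = (8e+09 + 6.4e+10)/2 = 3.6e+10 m.
Circular speeds: v₁ = √(GM/r₁) = 3156.14 m/s, v₂ = √(GM/r₂) = 1115.87 m/s.
Transfer speeds (vis-viva v² = GM(2/r − 1/a_t)): v₁ᵗ = 4208.19 m/s, v₂ᵗ = 526.024 m/s.
(a) ΔV₁ = |v₁ᵗ − v₁| ≈ 1052 m/s = 1.052 km/s.
(b) ΔV₂ = |v₂ − v₂ᵗ| ≈ 589.8 m/s = 589.8 m/s.
(c) ΔV_total = ΔV₁ + ΔV₂ ≈ 1642 m/s = 1.642 km/s.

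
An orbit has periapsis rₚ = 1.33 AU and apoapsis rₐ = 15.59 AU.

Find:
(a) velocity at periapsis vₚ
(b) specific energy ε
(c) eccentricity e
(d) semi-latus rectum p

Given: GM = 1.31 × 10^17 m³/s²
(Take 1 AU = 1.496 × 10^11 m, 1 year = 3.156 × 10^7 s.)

Convert to SI: rₚ = 1.33 AU = 1.98968e+11 m; rₐ = 15.59 AU = 2.33226e+12 m.
(a) With a = (rₚ + rₐ)/2 = 1.26562e+12 m, vₚ = √(GM (2/rₚ − 1/a)) = √(1.31e+17 · (2/1.98968e+11 − 1/1.26562e+12)) m/s ≈ 1101 m/s
(b) With a = (rₚ + rₐ)/2 = 1.26562e+12 m, ε = −GM/(2a) = −1.31e+17/(2 · 1.26562e+12) J/kg ≈ -5.175e+04 J/kg
(c) e = (rₐ − rₚ)/(rₐ + rₚ) = (2.33226e+12 − 1.98968e+11)/(2.33226e+12 + 1.98968e+11) ≈ 0.8428
(d) From a = (rₚ + rₐ)/2 = 1.26562e+12 m and e = (rₐ − rₚ)/(rₐ + rₚ) = 0.84279, p = a(1 − e²) = 1.26562e+12 · (1 − (0.84279)²) ≈ 3.667e+11 m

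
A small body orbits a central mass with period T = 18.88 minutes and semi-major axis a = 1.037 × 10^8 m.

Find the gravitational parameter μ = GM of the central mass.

Convert to SI: T = 18.88 minutes = 1132.8 s.
GM = 4π² · a³ / T².
GM = 4π² · (1.037e+08)³ / (1132.8)² m³/s² ≈ 3.431e+19 m³/s² = 3.431 × 10^19 m³/s².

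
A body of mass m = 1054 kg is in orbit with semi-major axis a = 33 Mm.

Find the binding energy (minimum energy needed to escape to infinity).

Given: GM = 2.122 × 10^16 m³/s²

Convert to SI: a = 33 Mm = 3.3e+07 m.
Total orbital energy is E = −GMm/(2a); binding energy is E_bind = −E = GMm/(2a).
E_bind = 2.122e+16 · 1054 / (2 · 3.3e+07) J ≈ 3.389e+11 J = 338.9 GJ.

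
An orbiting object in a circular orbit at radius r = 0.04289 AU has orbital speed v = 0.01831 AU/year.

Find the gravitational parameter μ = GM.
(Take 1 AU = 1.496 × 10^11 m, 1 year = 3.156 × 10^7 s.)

Convert to SI: r = 0.04289 AU = 6.41634e+09 m; v = 0.01831 AU/year = 86.7926 m/s.
For a circular orbit v² = GM/r, so GM = v² · r.
GM = (86.7926)² · 6.41634e+09 m³/s² ≈ 4.833e+13 m³/s² = 4.833 × 10^13 m³/s².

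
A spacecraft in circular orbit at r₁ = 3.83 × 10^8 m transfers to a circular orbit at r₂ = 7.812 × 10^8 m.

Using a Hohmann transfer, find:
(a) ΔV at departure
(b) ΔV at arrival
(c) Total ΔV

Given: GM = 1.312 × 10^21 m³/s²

Transfer semi-major axis: a_t = (r₁ + r₂)/2 = (3.83e+08 + 7.812e+08)/2 = 5.821e+08 m.
Circular speeds: v₁ = √(GM/r₁) = 1.85083e+06 m/s, v₂ = √(GM/r₂) = 1.29594e+06 m/s.
Transfer speeds (vis-viva v² = GM(2/r − 1/a_t)): v₁ᵗ = 2.14412e+06 m/s, v₂ᵗ = 1.0512e+06 m/s.
(a) ΔV₁ = |v₁ᵗ − v₁| ≈ 2.933e+05 m/s = 293.3 km/s.
(b) ΔV₂ = |v₂ − v₂ᵗ| ≈ 2.447e+05 m/s = 244.7 km/s.
(c) ΔV_total = ΔV₁ + ΔV₂ ≈ 5.38e+05 m/s = 538 km/s.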